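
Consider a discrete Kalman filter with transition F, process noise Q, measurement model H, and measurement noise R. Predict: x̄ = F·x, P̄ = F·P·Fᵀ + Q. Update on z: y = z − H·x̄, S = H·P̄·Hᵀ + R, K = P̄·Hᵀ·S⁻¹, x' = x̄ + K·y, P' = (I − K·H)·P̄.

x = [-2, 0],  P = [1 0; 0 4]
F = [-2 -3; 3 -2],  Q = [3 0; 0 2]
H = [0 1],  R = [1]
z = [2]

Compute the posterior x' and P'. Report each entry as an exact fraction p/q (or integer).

x' = [64/7, 12/7]
P' = [220/7 9/14; 9/14 27/28]

x̄ = F·x = [4, -6]
P̄ = F·P·Fᵀ + Q = [43 18; 18 27]
y = z − H·x̄ = [8]
S = H·P̄·Hᵀ + R = [28]
K = P̄·Hᵀ·S⁻¹ = [9/14; 27/28]
x' = x̄ + K·y = [64/7, 12/7]
P' = (I − K·H)·P̄ = [220/7 9/14; 9/14 27/28]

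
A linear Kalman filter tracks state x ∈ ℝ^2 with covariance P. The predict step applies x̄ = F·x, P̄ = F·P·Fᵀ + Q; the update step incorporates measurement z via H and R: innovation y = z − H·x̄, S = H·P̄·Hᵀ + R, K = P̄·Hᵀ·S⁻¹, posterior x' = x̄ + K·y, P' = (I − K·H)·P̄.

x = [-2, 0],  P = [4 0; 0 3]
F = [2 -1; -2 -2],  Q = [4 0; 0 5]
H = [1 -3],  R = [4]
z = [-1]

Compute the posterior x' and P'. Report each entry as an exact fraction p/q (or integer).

x̄ = F·x = [-4, 4]
P̄ = F·P·Fᵀ + Q = [23 -10; -10 33]
y = z − H·x̄ = [15]
S = H·P̄·Hᵀ + R = [384]
K = P̄·Hᵀ·S⁻¹ = [53/384; -109/384]
x' = x̄ + K·y = [-247/128, -33/128]
P' = (I − K·H)·P̄ = [6023/384 1937/384; 1937/384 791/384]

x' = [-247/128, -33/128]
P' = [6023/384 1937/384; 1937/384 791/384]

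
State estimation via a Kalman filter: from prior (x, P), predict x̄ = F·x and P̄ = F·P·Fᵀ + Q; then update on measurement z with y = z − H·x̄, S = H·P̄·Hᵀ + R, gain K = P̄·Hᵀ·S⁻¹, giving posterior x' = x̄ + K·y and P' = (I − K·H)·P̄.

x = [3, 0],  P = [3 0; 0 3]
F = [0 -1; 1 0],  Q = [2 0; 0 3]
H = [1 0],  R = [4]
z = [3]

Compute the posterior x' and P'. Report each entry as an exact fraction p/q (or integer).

x' = [5/3, 3]
P' = [20/9 0; 0 6]

x̄ = F·x = [0, 3]
P̄ = F·P·Fᵀ + Q = [5 0; 0 6]
y = z − H·x̄ = [3]
S = H·P̄·Hᵀ + R = [9]
K = P̄·Hᵀ·S⁻¹ = [5/9; 0]
x' = x̄ + K·y = [5/3, 3]
P' = (I − K·H)·P̄ = [20/9 0; 0 6]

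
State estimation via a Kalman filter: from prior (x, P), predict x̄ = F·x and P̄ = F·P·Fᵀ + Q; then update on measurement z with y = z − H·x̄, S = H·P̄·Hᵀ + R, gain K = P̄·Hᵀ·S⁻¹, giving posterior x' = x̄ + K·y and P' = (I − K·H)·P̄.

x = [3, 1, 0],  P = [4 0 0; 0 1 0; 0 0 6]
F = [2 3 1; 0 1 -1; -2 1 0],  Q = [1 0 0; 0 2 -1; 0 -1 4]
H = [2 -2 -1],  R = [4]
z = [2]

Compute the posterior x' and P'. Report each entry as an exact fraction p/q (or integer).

x̄ = F·x = [9, 1, -5]
P̄ = F·P·Fᵀ + Q = [32 -3 -13; -3 9 0; -13 0 21]
y = z − H·x̄ = [-19]
S = H·P̄·Hᵀ + R = [265]
K = P̄·Hᵀ·S⁻¹ = [83/265; -24/265; -47/265]
x' = x̄ + K·y = [808/265, 721/265, -432/265]
P' = (I − K·H)·P̄ = [1591/265 1197/265 456/265; 1197/265 1809/265 -1128/265; 456/265 -1128/265 3356/265]

x' = [808/265, 721/265, -432/265]
P' = [1591/265 1197/265 456/265; 1197/265 1809/265 -1128/265; 456/265 -1128/265 3356/265]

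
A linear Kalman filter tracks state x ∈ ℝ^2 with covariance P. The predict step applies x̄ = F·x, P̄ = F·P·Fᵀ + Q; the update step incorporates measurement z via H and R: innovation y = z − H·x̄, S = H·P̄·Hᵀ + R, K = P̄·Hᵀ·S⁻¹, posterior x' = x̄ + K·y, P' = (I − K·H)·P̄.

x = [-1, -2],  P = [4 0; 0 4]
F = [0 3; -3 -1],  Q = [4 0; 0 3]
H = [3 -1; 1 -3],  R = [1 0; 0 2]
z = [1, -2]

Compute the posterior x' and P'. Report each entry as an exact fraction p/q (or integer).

x̄ = F·x = [-6, 5]
P̄ = F·P·Fᵀ + Q = [40 -12; -12 43]
y = z − H·x̄ = [24, 19]
S = H·P̄·Hᵀ + R = [476 369; 369 501]
K = P̄·Hᵀ·S⁻¹ = [12696/34105 -12532/102315; 830/6821 -2531/6821]
x' = x̄ + K·y = [62114/102315, 5936/6821]
P' = (I − K·H)·P̄ = [17416/102315 944/6821; 944/6821 2002/6821]

x' = [62114/102315, 5936/6821]
P' = [17416/102315 944/6821; 944/6821 2002/6821]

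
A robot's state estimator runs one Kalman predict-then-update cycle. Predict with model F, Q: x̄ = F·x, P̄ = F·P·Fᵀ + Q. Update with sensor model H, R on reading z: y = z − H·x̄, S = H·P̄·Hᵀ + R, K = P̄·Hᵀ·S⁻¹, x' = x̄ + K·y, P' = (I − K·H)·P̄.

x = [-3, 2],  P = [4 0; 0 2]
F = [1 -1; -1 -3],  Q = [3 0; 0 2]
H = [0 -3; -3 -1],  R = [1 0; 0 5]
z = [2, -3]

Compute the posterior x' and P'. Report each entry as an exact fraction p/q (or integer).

x̄ = F·x = [-5, -3]
P̄ = F·P·Fᵀ + Q = [9 2; 2 24]
y = z − H·x̄ = [-7, -21]
S = H·P̄·Hᵀ + R = [217 90; 90 122]
K = P̄·Hᵀ·S⁻¹ = [939/9187 -5753/18374; -3042/9187 -15/9187]
x' = x̄ + K·y = [15797/18374, -5952/9187]
P' = (I − K·H)·P̄ = [9797/18374 -313/9187; -313/9187 1014/9187]

x' = [15797/18374, -5952/9187]
P' = [9797/18374 -313/9187; -313/9187 1014/9187]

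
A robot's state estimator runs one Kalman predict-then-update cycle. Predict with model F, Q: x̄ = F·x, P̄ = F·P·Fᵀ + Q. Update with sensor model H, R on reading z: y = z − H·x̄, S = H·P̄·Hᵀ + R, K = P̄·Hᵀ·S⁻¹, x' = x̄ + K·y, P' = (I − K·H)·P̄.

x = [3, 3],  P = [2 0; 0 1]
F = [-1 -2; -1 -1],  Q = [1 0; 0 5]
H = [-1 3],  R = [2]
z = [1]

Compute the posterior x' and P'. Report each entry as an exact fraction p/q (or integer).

x̄ = F·x = [-9, -6]
P̄ = F·P·Fᵀ + Q = [7 4; 4 8]
y = z − H·x̄ = [10]
S = H·P̄·Hᵀ + R = [57]
K = P̄·Hᵀ·S⁻¹ = [5/57; 20/57]
x' = x̄ + K·y = [-463/57, -142/57]
P' = (I − K·H)·P̄ = [374/57 128/57; 128/57 56/57]

x' = [-463/57, -142/57]
P' = [374/57 128/57; 128/57 56/57]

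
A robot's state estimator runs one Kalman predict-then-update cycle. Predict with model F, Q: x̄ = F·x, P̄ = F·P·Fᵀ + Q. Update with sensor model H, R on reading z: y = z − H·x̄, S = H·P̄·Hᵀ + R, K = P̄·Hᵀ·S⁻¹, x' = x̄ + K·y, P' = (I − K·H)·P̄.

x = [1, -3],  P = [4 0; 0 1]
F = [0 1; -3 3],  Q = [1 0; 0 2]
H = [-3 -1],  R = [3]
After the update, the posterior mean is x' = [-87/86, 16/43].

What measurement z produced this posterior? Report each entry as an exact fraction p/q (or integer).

x̄ = F·x = [-3, -12]
P̄ = F·P·Fᵀ + Q = [2 3; 3 47]
S = H·P̄·Hᵀ + R = [86]
K = P̄·Hᵀ·S⁻¹ = [-9/86; -28/43]
x' − x̄ = [171/86, 532/43] = K·y
y = (KᵀK)⁻¹·Kᵀ·(x' − x̄) = [-19]
z = y + H·x̄ = [-19] + [21] = [2]

z = [2]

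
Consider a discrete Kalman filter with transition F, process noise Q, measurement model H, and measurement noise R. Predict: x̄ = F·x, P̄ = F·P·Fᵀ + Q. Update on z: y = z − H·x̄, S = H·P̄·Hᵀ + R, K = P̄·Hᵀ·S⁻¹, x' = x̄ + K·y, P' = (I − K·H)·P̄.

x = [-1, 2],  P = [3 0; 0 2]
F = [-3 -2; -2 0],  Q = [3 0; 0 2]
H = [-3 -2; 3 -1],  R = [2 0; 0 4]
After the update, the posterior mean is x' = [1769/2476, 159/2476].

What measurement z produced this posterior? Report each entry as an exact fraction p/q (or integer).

x̄ = F·x = [-1, 2]
P̄ = F·P·Fᵀ + Q = [38 18; 18 14]
S = H·P̄·Hᵀ + R = [616 -368; -368 252]
K = P̄·Hᵀ·S⁻¹ = [-309/2476 123/619; -743/2476 -173/619]
x' − x̄ = [4245/2476, -4793/2476] = K·y
y = (KᵀK)⁻¹·Kᵀ·(x' − x̄) = [-1, 8]
z = y + H·x̄ = [-1, 8] + [-1, -5] = [-2, 3]

z = [-2, 3]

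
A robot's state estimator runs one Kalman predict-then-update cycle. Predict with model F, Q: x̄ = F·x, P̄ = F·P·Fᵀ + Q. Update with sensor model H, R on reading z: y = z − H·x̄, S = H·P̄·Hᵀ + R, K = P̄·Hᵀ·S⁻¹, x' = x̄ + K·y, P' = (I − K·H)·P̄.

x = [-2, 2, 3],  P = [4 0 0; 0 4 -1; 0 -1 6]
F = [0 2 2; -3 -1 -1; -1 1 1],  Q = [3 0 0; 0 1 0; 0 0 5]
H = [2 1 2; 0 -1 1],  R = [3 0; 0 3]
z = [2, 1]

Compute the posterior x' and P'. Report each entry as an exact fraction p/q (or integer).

x' = [24798/16751, -2146/2393, 274/2393]
P' = [90345/16751 -9996/2393 -7194/2393; -9996/2393 11352/2393 5007/2393; -7194/2393 5007/2393 5409/2393]

x̄ = F·x = [10, 1, 7]
P̄ = F·P·Fᵀ + Q = [35 -16 16; -16 45 4; 16 4 17]
y = z − H·x̄ = [-33, -5]
S = H·P̄·Hᵀ + R = [336 49; 49 57]
K = P̄·Hᵀ·S⁻¹ = [3334/16751 934/2393; 458/2393 -2115/2393; 479/2393 134/2393]
x' = x̄ + K·y = [24798/16751, -2146/2393, 274/2393]
P' = (I − K·H)·P̄ = [90345/16751 -9996/2393 -7194/2393; -9996/2393 11352/2393 5007/2393; -7194/2393 5007/2393 5409/2393]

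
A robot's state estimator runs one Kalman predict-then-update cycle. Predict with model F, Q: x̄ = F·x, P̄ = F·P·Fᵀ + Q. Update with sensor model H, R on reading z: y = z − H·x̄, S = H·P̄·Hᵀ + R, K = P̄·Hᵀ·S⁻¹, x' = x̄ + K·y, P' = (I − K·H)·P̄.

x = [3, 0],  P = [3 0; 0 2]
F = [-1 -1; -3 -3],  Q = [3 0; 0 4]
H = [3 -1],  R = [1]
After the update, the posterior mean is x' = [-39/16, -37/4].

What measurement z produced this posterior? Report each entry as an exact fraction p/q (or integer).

x̄ = F·x = [-3, -9]
P̄ = F·P·Fᵀ + Q = [8 15; 15 49]
S = H·P̄·Hᵀ + R = [32]
K = P̄·Hᵀ·S⁻¹ = [9/32; -1/8]
x' − x̄ = [9/16, -1/4] = K·y
y = (KᵀK)⁻¹·Kᵀ·(x' − x̄) = [2]
z = y + H·x̄ = [2] + [0] = [2]

z = [2]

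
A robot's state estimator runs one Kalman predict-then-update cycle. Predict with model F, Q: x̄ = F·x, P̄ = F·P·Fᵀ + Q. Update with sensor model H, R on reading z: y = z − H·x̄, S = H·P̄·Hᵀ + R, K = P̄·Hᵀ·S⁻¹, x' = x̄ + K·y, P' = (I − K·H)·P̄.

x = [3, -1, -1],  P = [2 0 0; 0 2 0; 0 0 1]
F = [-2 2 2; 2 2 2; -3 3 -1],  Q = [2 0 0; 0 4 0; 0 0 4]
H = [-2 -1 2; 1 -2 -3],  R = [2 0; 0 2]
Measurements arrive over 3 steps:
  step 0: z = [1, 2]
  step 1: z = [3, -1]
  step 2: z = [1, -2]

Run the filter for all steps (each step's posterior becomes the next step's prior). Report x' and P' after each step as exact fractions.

step 0: x' = [-138660/18619, 60378/18619, -99512/18619], P' = [225914/18619 -125460/18619 161198/18619; -125460/18619 79332/18619 -92488/18619; 161198/18619 -92488/18619 118772/18619]
step 1: x' = [16595207/57818017, -230537384/173454051, 656513489/520362153], P' = [283951480/57818017 -159955308/57818017 206121486/57818017; -159955308/57818017 119470188/57818017 -375902632/173454051; 206121486/57818017 -375902632/173454051 1451867428/520362153]
step 2: x' = [1978509374215/1038483012637, -1065309569038/1038483012637, 2013287734202/1038483012637], P' = [14711700615391/3115449037911 -8251107811808/3115449037911 10661508910832/3115449037911; -8251107811808/3115449037911 6206551411492/3115449037911 -6473289707872/3115449037911; 10661508910832/3115449037911 -6473289707872/3115449037911 8355890871352/3115449037911]

step 0: x̄ = F·x = [-10, 2, -11]
step 0: P̄ = F·P·Fᵀ + Q = [22 4 22; 4 24 -2; 22 -2 41]
step 0: y = z − H·x̄ = [5, -17]
step 0: S = H·P̄·Hᵀ + R = [126 -52; -52 317]
step 0: K = P̄·Hᵀ·S⁻¹ = [-1986/18619 -3380/18619; -6694/18619 -3330/18619; 3818/18619 -5071/18619]
step 0: x' = x̄ + K·y = [-138660/18619, 60378/18619, -99512/18619]
step 0: P' = (I − K·H)·P̄ = [225914/18619 -125460/18619 161198/18619; -125460/18619 79332/18619 -92488/18619; 161198/18619 -92488/18619 118772/18619]
step 1: x̄ = F·x = [199052/18619, -355588/18619, 696626/18619]
step 1: P̄ = F·P·Fᵀ + Q = [707502/18619 -851144/18619 2084708/18619; -851144/18619 1316548/18619 -2776572/18619; 2084708/18619 -2776572/18619 6720858/18619]
step 1: y = z − H·x̄ = [-1294879/18619, 1161031/18619]
step 1: S = H·P̄·Hᵀ + R = [22091274/18619 -22206252/18619; -22206252/18619 24076118/18619]
step 1: K = P̄·Hᵀ·S⁻¹ = [2147660/57818017 -7251181/57818017; -75241990/173454051 -11496526/57818017; 160628002/520362153 -40848853/173454051]
step 1: x' = x̄ + K·y = [16595207/57818017, -230537384/173454051, 656513489/520362153]
step 1: P' = (I − K·H)·P̄ = [283951480/57818017 -159955308/57818017 206121486/57818017; -159955308/57818017 119470188/57818017 -375902632/173454051; 206121486/57818017 -375902632/173454051 1451867428/520362153]
step 2: x̄ = F·x = [-368911052/520362153, 228516400/520362153, -3179420534/520362153]
step 2: P̄ = F·P·Fᵀ + Q = [9025746082/520362153 -9135519968/520362153 24225003400/520362153; -9135519968/520362153 16714400020/520362153 -31137303200/520362153; 24225003400/520362153 -31137303200/520362153 80020038664/520362153]
step 2: y = z − H·x̄ = [6369897517/520362153, -9753042056/520362153]
step 2: S = H·P̄·Hᵀ + R = [268145369038/520362153 -267212153612/520362153; -267212153612/520362153 314648839516/520362153]
step 2: K = P̄·Hᵀ·S⁻¹ = [75362201345/3115449037911 -770610493489/6230898075822; -1325457601810/3115449037911 -622170755588/3115449037911; 931026814456/3115449037911 -729792143740/3115449037911]
step 2: x' = x̄ + K·y = [1978509374215/1038483012637, -1065309569038/1038483012637, 2013287734202/1038483012637]
step 2: P' = (I − K·H)·P̄ = [14711700615391/3115449037911 -8251107811808/3115449037911 10661508910832/3115449037911; -8251107811808/3115449037911 6206551411492/3115449037911 -6473289707872/3115449037911; 10661508910832/3115449037911 -6473289707872/3115449037911 8355890871352/3115449037911]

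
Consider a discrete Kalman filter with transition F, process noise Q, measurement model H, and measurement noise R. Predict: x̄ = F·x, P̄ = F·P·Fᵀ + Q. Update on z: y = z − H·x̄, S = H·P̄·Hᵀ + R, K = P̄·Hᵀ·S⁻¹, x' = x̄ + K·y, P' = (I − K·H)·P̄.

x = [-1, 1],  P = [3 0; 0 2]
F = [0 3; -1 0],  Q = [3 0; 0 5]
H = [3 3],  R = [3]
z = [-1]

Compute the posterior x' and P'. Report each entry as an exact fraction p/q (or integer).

x̄ = F·x = [3, 1]
P̄ = F·P·Fᵀ + Q = [21 0; 0 8]
y = z − H·x̄ = [-13]
S = H·P̄·Hᵀ + R = [264]
K = P̄·Hᵀ·S⁻¹ = [21/88; 1/11]
x' = x̄ + K·y = [-9/88, -2/11]
P' = (I − K·H)·P̄ = [525/88 -63/11; -63/11 64/11]

x' = [-9/88, -2/11]
P' = [525/88 -63/11; -63/11 64/11]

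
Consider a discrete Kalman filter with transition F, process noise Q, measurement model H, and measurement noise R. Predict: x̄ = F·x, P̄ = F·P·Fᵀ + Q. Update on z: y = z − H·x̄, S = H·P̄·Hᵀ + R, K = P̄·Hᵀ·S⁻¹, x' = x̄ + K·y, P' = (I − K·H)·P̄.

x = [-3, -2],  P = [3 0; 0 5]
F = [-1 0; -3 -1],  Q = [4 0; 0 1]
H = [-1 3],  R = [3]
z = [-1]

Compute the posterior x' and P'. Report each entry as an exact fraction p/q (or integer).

x̄ = F·x = [3, 11]
P̄ = F·P·Fᵀ + Q = [7 9; 9 33]
y = z − H·x̄ = [-31]
S = H·P̄·Hᵀ + R = [253]
K = P̄·Hᵀ·S⁻¹ = [20/253; 90/253]
x' = x̄ + K·y = [139/253, -7/253]
P' = (I − K·H)·P̄ = [1371/253 477/253; 477/253 249/253]

x' = [139/253, -7/253]
P' = [1371/253 477/253; 477/253 249/253]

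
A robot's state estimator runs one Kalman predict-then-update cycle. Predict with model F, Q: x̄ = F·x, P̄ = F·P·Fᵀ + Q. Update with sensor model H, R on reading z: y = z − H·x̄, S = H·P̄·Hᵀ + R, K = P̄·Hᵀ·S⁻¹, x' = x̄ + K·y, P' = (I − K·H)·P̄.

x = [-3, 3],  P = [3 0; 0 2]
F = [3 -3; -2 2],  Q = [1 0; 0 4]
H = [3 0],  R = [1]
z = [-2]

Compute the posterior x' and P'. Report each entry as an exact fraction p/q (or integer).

x̄ = F·x = [-18, 12]
P̄ = F·P·Fᵀ + Q = [46 -30; -30 24]
y = z − H·x̄ = [52]
S = H·P̄·Hᵀ + R = [415]
K = P̄·Hᵀ·S⁻¹ = [138/415; -18/83]
x' = x̄ + K·y = [-294/415, 60/83]
P' = (I − K·H)·P̄ = [46/415 -6/83; -6/83 372/83]

x' = [-294/415, 60/83]
P' = [46/415 -6/83; -6/83 372/83]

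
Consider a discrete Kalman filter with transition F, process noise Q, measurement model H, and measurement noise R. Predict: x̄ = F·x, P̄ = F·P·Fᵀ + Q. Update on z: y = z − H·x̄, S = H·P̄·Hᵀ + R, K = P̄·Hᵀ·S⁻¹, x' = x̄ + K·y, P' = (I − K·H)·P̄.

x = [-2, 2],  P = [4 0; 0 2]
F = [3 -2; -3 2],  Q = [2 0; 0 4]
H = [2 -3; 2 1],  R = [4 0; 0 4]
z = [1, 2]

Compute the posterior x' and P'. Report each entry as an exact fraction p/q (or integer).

x' = [314/463, 68/463]
P' = [242/463 76/463; 76/463 592/1389]

x̄ = F·x = [-10, 10]
P̄ = F·P·Fᵀ + Q = [46 -44; -44 48]
y = z − H·x̄ = [51, 12]
S = H·P̄·Hᵀ + R = [1148 216; 216 60]
K = P̄·Hᵀ·S⁻¹ = [64/463 140/463; -110/463 262/1389]
x' = x̄ + K·y = [314/463, 68/463]
P' = (I − K·H)·P̄ = [242/463 76/463; 76/463 592/1389]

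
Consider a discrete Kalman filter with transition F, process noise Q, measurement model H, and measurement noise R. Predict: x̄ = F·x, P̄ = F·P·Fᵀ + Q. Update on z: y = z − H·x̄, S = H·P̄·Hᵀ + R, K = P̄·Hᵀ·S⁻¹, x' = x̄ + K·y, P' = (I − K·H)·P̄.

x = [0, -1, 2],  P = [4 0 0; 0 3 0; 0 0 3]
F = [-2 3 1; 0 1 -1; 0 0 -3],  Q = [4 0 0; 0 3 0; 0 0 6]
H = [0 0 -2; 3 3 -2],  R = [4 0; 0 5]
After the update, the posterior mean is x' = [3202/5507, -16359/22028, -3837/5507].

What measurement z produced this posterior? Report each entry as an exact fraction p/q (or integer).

x̄ = F·x = [-1, -3, -6]
P̄ = F·P·Fᵀ + Q = [50 6 -9; 6 9 9; -9 9 33]
S = H·P̄·Hᵀ + R = [136 132; 132 776]
K = P̄·Hᵀ·S⁻¹ = [-1323/11014 2865/11014; -4383/22028 378/5507; -5313/11014 -33/11014]
x' − x̄ = [8709/5507, 49725/22028, 29205/5507] = K·y
y = (KᵀK)⁻¹·Kᵀ·(x' − x̄) = [-11, 1]
z = y + H·x̄ = [-11, 1] + [12, 0] = [1, 1]

z = [1, 1]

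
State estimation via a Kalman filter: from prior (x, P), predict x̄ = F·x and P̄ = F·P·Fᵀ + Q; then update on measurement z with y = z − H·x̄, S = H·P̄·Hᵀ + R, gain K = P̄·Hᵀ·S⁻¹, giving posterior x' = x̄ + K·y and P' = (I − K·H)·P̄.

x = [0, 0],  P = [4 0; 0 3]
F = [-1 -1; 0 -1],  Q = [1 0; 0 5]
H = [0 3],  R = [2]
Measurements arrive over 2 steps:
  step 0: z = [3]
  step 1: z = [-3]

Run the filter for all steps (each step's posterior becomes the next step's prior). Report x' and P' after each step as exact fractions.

step 0: x̄ = F·x = [0, 0]
step 0: P̄ = F·P·Fᵀ + Q = [8 3; 3 8]
step 0: y = z − H·x̄ = [3]
step 0: S = H·P̄·Hᵀ + R = [74]
step 0: K = P̄·Hᵀ·S⁻¹ = [9/74; 12/37]
step 0: x' = x̄ + K·y = [27/74, 36/37]
step 0: P' = (I − K·H)·P̄ = [511/74 3/37; 3/37 8/37]
step 1: x̄ = F·x = [-99/74, -36/37]
step 1: P̄ = F·P·Fᵀ + Q = [613/74 11/37; 11/37 193/37]
step 1: y = z − H·x̄ = [-3/37]
step 1: S = H·P̄·Hᵀ + R = [1811/37]
step 1: K = P̄·Hᵀ·S⁻¹ = [33/1811; 579/1811]
step 1: x' = x̄ + K·y = [-4851/3622, -1809/1811]
step 1: P' = (I − K·H)·P̄ = [29945/3622 22/1811; 22/1811 386/1811]

step 0: x' = [27/74, 36/37], P' = [511/74 3/37; 3/37 8/37]
step 1: x' = [-4851/3622, -1809/1811], P' = [29945/3622 22/1811; 22/1811 386/1811]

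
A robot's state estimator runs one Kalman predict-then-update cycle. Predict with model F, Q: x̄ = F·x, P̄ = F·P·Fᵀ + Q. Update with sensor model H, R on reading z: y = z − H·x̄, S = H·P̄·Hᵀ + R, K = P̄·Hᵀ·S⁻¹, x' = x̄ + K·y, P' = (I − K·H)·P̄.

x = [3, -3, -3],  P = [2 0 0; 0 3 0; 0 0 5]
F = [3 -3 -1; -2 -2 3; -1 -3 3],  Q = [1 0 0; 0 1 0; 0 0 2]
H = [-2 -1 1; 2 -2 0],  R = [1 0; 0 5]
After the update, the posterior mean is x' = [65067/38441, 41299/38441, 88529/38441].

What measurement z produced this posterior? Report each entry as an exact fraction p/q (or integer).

x̄ = F·x = [21, -9, -3]
P̄ = F·P·Fᵀ + Q = [51 -9 6; -9 66 67; 6 67 76]
S = H·P̄·Hᵀ + R = [153 -212; -212 545]
K = P̄·Hᵀ·S⁻¹ = [-21975/38441 -84/38441; -21445/38441 -18922/38441; -27499/38441 -19302/38441]
x' − x̄ = [-742194/38441, 387268/38441, 203852/38441] = K·y
y = (KᵀK)⁻¹·Kᵀ·(x' − x̄) = [34, -59]
z = y + H·x̄ = [34, -59] + [-36, 60] = [-2, 1]

z = [-2, 1]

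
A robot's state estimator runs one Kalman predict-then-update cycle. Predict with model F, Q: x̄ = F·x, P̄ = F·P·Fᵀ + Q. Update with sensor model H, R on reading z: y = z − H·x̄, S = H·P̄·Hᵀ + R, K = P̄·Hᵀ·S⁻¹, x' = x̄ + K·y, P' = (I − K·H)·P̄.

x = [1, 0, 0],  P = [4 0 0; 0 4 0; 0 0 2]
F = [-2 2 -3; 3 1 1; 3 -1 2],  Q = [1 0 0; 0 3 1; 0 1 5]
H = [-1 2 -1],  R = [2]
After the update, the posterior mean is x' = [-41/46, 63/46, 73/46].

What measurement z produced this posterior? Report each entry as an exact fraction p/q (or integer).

z = [2]

x̄ = F·x = [-2, 3, 3]
P̄ = F·P·Fᵀ + Q = [51 -22 -44; -22 45 37; -44 37 53]
S = H·P̄·Hᵀ + R = [138]
K = P̄·Hᵀ·S⁻¹ = [-17/46; 25/46; 65/138]
x' − x̄ = [51/46, -75/46, -65/46] = K·y
y = (KᵀK)⁻¹·Kᵀ·(x' − x̄) = [-3]
z = y + H·x̄ = [-3] + [5] = [2]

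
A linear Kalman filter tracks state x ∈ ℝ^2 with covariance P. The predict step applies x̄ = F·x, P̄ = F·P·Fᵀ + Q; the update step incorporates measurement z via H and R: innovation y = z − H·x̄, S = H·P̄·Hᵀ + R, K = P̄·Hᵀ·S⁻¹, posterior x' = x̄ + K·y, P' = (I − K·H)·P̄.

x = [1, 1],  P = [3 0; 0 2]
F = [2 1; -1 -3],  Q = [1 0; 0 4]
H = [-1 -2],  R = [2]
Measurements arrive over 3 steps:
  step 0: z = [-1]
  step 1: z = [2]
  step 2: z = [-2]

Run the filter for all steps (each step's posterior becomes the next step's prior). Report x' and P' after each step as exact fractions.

step 0: x̄ = F·x = [3, -4]
step 0: P̄ = F·P·Fᵀ + Q = [15 -12; -12 25]
step 0: y = z − H·x̄ = [-6]
step 0: S = H·P̄·Hᵀ + R = [69]
step 0: K = P̄·Hᵀ·S⁻¹ = [3/23; -38/69]
step 0: x' = x̄ + K·y = [51/23, -16/23]
step 0: P' = (I − K·H)·P̄ = [318/23 -162/23; -162/23 281/69]
step 1: x̄ = F·x = [86/23, -3/23]
step 1: P̄ = F·P·Fᵀ + Q = [2222/69 217/23; 217/23 281/23]
step 1: y = z − H·x̄ = [126/23]
step 1: S = H·P̄·Hᵀ + R = [8336/69]
step 1: K = P̄·Hᵀ·S⁻¹ = [-881/2084; -2337/8336]
step 1: x' = x̄ + K·y = [1483/1042, -6945/4168]
step 1: P' = (I − K·H)·P̄ = [5529/521 -10177/2084; -10177/2084 22691/8336]
step 2: x̄ = F·x = [4919/4168, 14903/4168]
step 2: P̄ = F·P·Fᵀ + Q = [222051/8336 39955/8336; 39955/8336 81779/8336]
step 2: y = z − H·x̄ = [26389/4168]
step 2: S = H·P̄·Hᵀ + R = [725659/8336]
step 2: K = P̄·Hᵀ·S⁻¹ = [-27451/65969; -203513/725659]
step 2: x' = x̄ + K·y = [-95946/65969, 118740/65969]
step 2: P' = (I − K·H)·P̄ = [762878/65969 -353988/65969; -353988/65969 2150447/725659]

step 0: x' = [51/23, -16/23], P' = [318/23 -162/23; -162/23 281/69]
step 1: x' = [1483/1042, -6945/4168], P' = [5529/521 -10177/2084; -10177/2084 22691/8336]
step 2: x' = [-95946/65969, 118740/65969], P' = [762878/65969 -353988/65969; -353988/65969 2150447/725659]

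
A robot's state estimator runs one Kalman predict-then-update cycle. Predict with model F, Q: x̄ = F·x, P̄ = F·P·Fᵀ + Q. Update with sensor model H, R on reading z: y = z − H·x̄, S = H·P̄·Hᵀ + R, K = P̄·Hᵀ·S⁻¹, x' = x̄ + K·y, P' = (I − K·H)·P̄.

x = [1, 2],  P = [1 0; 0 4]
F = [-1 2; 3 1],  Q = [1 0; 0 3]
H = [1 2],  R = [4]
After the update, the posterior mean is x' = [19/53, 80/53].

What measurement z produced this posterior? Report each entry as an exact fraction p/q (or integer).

x̄ = F·x = [3, 5]
P̄ = F·P·Fᵀ + Q = [18 5; 5 16]
S = H·P̄·Hᵀ + R = [106]
K = P̄·Hᵀ·S⁻¹ = [14/53; 37/106]
x' − x̄ = [-140/53, -185/53] = K·y
y = (KᵀK)⁻¹·Kᵀ·(x' − x̄) = [-10]
z = y + H·x̄ = [-10] + [13] = [3]

z = [3]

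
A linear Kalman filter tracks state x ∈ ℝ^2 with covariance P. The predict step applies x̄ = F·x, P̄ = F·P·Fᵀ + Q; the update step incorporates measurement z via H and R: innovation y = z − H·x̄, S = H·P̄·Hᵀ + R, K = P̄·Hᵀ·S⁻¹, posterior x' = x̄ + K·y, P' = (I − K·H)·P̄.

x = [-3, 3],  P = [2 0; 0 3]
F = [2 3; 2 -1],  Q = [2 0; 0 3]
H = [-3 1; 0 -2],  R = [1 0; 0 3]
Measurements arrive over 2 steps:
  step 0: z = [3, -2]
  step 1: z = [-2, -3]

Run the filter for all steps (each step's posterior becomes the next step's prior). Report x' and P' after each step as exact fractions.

step 0: x' = [-1615/1973, 10181/19730], P' = [373/1973 465/1973; 465/1973 14001/19730]
step 1: x' = [17143565/18450296, 3810783/4612574], P' = [3253939/18450296 928851/4612574; 928851/4612574 2822163/4612574]

step 0: x̄ = F·x = [3, -9]
step 0: P̄ = F·P·Fᵀ + Q = [37 -1; -1 14]
step 0: y = z − H·x̄ = [21, -20]
step 0: S = H·P̄·Hᵀ + R = [354 -34; -34 59]
step 0: K = P̄·Hᵀ·S⁻¹ = [-654/1973 -310/1973; 51/19730 -4667/9865]
step 0: x' = x̄ + K·y = [-1615/1973, 10181/19730]
step 0: P' = (I − K·H)·P̄ = [373/1973 465/1973; 465/1973 14001/19730]
step 1: x̄ = F·x = [-1757/19730, -42481/19730]
step 1: P̄ = F·P·Fᵀ + Q = [236189/19730 -8483/19730; -8483/19730 69511/19730]
step 1: y = z − H·x̄ = [-225/1973, -72076/9865]
step 1: S = H·P̄·Hᵀ + R = [226584/1973 -18992/1973; -18992/1973 168617/9865]
step 1: K = P̄·Hᵀ·S⁻¹ = [-6046413/18450296 -309617/2306287; 17805/2306287 -940721/2306287]
step 1: x' = x̄ + K·y = [17143565/18450296, 3810783/4612574]
step 1: P' = (I − K·H)·P̄ = [3253939/18450296 928851/4612574; 928851/4612574 2822163/4612574]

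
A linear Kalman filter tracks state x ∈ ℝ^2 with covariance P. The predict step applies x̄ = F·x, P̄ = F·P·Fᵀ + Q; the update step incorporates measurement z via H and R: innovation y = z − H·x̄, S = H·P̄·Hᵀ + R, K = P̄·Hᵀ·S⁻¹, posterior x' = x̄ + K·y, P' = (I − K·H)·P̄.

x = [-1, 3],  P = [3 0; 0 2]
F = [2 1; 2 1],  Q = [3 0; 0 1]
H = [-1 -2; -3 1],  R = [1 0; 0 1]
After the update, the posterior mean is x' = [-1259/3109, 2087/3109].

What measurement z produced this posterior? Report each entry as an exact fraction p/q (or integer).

z = [-1, 2]

x̄ = F·x = [1, 1]
P̄ = F·P·Fᵀ + Q = [17 14; 14 15]
S = H·P̄·Hᵀ + R = [134 91; 91 85]
K = P̄·Hᵀ·S⁻¹ = [-458/3109 -863/3109; -1283/3109 386/3109]
x' − x̄ = [-4368/3109, -1022/3109] = K·y
y = (KᵀK)⁻¹·Kᵀ·(x' − x̄) = [2, 4]
z = y + H·x̄ = [2, 4] + [-3, -2] = [-1, 2]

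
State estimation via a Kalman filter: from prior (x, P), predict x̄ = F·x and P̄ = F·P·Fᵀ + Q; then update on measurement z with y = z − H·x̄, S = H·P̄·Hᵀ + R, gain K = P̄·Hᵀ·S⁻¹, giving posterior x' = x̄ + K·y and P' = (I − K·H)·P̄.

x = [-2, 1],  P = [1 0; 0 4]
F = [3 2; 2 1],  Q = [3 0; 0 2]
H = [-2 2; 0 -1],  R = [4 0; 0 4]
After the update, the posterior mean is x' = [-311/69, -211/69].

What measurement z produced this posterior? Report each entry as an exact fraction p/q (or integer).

z = [3, 3]

x̄ = F·x = [-4, -3]
P̄ = F·P·Fᵀ + Q = [28 14; 14 10]
S = H·P̄·Hᵀ + R = [44 8; 8 14]
K = P̄·Hᵀ·S⁻¹ = [-35/69 -49/69; -4/69 -47/69]
x' − x̄ = [-35/69, -4/69] = K·y
y = (KᵀK)⁻¹·Kᵀ·(x' − x̄) = [1, 0]
z = y + H·x̄ = [1, 0] + [2, 3] = [3, 3]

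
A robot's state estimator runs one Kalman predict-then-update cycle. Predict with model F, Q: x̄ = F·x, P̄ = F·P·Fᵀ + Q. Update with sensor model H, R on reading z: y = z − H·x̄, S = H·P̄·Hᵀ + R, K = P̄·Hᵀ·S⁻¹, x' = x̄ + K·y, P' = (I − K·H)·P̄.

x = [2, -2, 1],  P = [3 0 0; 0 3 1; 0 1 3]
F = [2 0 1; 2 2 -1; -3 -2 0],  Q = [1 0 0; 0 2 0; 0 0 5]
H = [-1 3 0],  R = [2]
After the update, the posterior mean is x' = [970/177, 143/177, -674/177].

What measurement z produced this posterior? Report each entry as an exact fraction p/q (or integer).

z = [-3]

x̄ = F·x = [5, -1, -2]
P̄ = F·P·Fᵀ + Q = [16 11 -20; 11 25 -28; -20 -28 44]
S = H·P̄·Hᵀ + R = [177]
K = P̄·Hᵀ·S⁻¹ = [17/177; 64/177; -64/177]
x' − x̄ = [85/177, 320/177, -320/177] = K·y
y = (KᵀK)⁻¹·Kᵀ·(x' − x̄) = [5]
z = y + H·x̄ = [5] + [-8] = [-3]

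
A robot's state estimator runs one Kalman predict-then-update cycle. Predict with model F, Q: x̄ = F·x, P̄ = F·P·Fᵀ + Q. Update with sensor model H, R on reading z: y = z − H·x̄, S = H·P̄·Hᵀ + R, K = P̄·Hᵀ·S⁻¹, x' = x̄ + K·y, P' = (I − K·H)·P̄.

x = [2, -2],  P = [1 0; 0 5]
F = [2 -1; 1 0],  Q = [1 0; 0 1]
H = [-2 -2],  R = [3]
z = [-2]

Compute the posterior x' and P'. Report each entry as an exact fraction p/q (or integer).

x̄ = F·x = [6, 2]
P̄ = F·P·Fᵀ + Q = [10 2; 2 2]
y = z − H·x̄ = [14]
S = H·P̄·Hᵀ + R = [67]
K = P̄·Hᵀ·S⁻¹ = [-24/67; -8/67]
x' = x̄ + K·y = [66/67, 22/67]
P' = (I − K·H)·P̄ = [94/67 -58/67; -58/67 70/67]

x' = [66/67, 22/67]
P' = [94/67 -58/67; -58/67 70/67]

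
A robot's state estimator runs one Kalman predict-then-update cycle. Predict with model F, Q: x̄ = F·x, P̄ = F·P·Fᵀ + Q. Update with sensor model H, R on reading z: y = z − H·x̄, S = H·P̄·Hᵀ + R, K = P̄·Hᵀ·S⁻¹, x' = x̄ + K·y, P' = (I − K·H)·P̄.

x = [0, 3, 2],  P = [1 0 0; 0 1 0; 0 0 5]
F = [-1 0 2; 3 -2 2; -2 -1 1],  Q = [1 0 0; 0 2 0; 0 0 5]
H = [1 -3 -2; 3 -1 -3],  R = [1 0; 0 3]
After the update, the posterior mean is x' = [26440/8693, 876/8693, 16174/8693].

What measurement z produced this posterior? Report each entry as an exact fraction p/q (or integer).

x̄ = F·x = [4, -2, -1]
P̄ = F·P·Fᵀ + Q = [22 17 12; 17 35 6; 12 6 15]
S = H·P̄·Hᵀ + R = [320 49; 49 89]
K = P̄·Hᵀ·S⁻¹ = [-5354/26079 6757/26079; -2934/8693 1420/8693; -823/8693 -1012/8693]
x' − x̄ = [-8332/8693, 18262/8693, 24867/8693] = K·y
y = (KᵀK)⁻¹·Kᵀ·(x' − x̄) = [-13, -14]
z = y + H·x̄ = [-13, -14] + [12, 17] = [-1, 3]

z = [-1, 3]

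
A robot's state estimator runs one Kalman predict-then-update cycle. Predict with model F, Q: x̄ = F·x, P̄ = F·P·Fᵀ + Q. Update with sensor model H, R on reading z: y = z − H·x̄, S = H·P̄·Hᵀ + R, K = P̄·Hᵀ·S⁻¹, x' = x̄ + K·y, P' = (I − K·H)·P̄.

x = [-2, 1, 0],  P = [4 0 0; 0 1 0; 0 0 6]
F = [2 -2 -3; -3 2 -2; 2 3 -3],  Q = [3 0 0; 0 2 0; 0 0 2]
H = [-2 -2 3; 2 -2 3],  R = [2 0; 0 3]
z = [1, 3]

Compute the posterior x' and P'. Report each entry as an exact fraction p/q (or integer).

x̄ = F·x = [-6, 8, -1]
P̄ = F·P·Fᵀ + Q = [77 8 64; 8 66 18; 64 18 81]
y = z − H·x̄ = [8, 34]
S = H·P̄·Hᵀ + R = [383 469; 469 1792]
K = P̄·Hᵀ·S⁻¹ = [-16478/66625 116072/466375; -3982/13325 4068/93275; -2221/66625 91254/466375]
x' = x̄ + K·y = [45086/93275, 132304/18655, 502377/93275]
P' = (I − K·H)·P̄ = [144727/466375 16988/93275 76214/466375; 16988/93275 757642/18655 2518216/93275; 76214/466375 2518216/93275 8434498/466375]

x' = [45086/93275, 132304/18655, 502377/93275]
P' = [144727/466375 16988/93275 76214/466375; 16988/93275 757642/18655 2518216/93275; 76214/466375 2518216/93275 8434498/466375]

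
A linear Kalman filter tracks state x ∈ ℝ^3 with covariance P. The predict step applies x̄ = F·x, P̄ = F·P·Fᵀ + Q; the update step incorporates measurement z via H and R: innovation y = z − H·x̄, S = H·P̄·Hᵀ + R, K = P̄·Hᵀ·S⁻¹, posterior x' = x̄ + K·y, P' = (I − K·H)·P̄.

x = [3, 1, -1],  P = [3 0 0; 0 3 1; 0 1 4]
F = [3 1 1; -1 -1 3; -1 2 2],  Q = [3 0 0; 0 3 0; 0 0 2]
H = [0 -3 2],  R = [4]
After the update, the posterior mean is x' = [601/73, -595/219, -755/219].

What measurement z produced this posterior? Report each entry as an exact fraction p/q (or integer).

x̄ = F·x = [9, -7, -3]
P̄ = F·P·Fᵀ + Q = [39 2 9; 2 39 25; 9 25 41]
S = H·P̄·Hᵀ + R = [219]
K = P̄·Hᵀ·S⁻¹ = [4/73; -67/219; 7/219]
x' − x̄ = [-56/73, 938/219, -98/219] = K·y
y = (KᵀK)⁻¹·Kᵀ·(x' − x̄) = [-14]
z = y + H·x̄ = [-14] + [15] = [1]

z = [1]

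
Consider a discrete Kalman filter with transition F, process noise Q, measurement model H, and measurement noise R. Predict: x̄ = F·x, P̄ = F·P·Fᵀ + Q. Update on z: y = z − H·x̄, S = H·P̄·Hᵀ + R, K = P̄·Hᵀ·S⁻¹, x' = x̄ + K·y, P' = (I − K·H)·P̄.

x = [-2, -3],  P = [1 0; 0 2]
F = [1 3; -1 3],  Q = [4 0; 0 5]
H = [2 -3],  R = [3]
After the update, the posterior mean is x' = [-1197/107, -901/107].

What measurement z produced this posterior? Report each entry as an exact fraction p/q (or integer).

x̄ = F·x = [-11, -7]
P̄ = F·P·Fᵀ + Q = [23 17; 17 24]
S = H·P̄·Hᵀ + R = [107]
K = P̄·Hᵀ·S⁻¹ = [-5/107; -38/107]
x' − x̄ = [-20/107, -152/107] = K·y
y = (KᵀK)⁻¹·Kᵀ·(x' − x̄) = [4]
z = y + H·x̄ = [4] + [-1] = [3]

z = [3]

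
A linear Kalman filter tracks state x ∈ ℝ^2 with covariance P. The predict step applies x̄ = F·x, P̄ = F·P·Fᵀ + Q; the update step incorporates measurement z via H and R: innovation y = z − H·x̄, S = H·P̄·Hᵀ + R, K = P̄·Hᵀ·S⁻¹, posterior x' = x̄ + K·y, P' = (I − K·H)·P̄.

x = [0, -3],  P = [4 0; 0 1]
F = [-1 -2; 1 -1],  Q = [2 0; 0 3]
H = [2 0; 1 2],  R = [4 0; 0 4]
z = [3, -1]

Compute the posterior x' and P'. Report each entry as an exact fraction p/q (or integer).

x' = [333/191, -146/191]
P' = [172/191 -80/191; -80/191 206/191]

x̄ = F·x = [6, 3]
P̄ = F·P·Fᵀ + Q = [10 -2; -2 8]
y = z − H·x̄ = [-9, -13]
S = H·P̄·Hᵀ + R = [44 12; 12 38]
K = P̄·Hᵀ·S⁻¹ = [86/191 3/191; -40/191 83/191]
x' = x̄ + K·y = [333/191, -146/191]
P' = (I − K·H)·P̄ = [172/191 -80/191; -80/191 206/191]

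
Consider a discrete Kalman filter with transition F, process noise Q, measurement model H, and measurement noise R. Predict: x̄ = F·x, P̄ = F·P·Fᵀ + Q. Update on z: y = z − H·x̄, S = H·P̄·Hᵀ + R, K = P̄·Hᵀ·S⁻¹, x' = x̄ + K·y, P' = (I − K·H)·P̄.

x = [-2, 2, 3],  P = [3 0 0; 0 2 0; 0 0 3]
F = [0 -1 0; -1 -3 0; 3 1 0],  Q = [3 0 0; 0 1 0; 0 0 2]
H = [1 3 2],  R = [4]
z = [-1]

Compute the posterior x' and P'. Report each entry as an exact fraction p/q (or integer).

x' = [41/179, 166/179, -401/179]
P' = [534/179 276/179 -643/179; 276/179 2174/179 -3315/179; -643/179 -3315/179 5324/179]

x̄ = F·x = [-2, -4, -4]
P̄ = F·P·Fᵀ + Q = [5 6 -2; 6 22 -15; -2 -15 31]
y = z − H·x̄ = [21]
S = H·P̄·Hᵀ + R = [179]
K = P̄·Hᵀ·S⁻¹ = [19/179; 42/179; 15/179]
x' = x̄ + K·y = [41/179, 166/179, -401/179]
P' = (I − K·H)·P̄ = [534/179 276/179 -643/179; 276/179 2174/179 -3315/179; -643/179 -3315/179 5324/179]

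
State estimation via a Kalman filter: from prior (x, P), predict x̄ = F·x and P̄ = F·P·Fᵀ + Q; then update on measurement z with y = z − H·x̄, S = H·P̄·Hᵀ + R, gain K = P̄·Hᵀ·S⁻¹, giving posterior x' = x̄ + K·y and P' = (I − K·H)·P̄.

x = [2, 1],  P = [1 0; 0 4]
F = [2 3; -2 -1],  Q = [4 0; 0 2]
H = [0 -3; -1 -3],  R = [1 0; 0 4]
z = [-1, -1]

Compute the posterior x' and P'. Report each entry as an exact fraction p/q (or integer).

x̄ = F·x = [7, -5]
P̄ = F·P·Fᵀ + Q = [44 -16; -16 10]
y = z − H·x̄ = [-16, -9]
S = H·P̄·Hᵀ + R = [91 42; 42 42]
K = P̄·Hᵀ·S⁻¹ = [44/49 -118/147; -16/49 -1/147]
x' = x̄ + K·y = [-1/7, 2/7]
P' = (I − K·H)·P̄ = [604/147 -44/147; -44/147 16/147]

x' = [-1/7, 2/7]
P' = [604/147 -44/147; -44/147 16/147]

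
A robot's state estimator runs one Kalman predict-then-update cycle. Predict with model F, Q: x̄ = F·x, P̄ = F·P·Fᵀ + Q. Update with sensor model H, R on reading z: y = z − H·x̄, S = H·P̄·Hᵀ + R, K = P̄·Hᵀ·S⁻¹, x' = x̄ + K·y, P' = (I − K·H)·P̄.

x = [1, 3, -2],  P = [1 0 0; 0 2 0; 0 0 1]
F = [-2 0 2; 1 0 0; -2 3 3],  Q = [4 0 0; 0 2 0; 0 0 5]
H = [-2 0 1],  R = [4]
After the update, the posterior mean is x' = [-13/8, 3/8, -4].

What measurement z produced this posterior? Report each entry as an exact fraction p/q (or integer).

x̄ = F·x = [-6, 1, 1]
P̄ = F·P·Fᵀ + Q = [12 -2 10; -2 3 -2; 10 -2 36]
S = H·P̄·Hᵀ + R = [48]
K = P̄·Hᵀ·S⁻¹ = [-7/24; 1/24; 1/3]
x' − x̄ = [35/8, -5/8, -5] = K·y
y = (KᵀK)⁻¹·Kᵀ·(x' − x̄) = [-15]
z = y + H·x̄ = [-15] + [13] = [-2]

z = [-2]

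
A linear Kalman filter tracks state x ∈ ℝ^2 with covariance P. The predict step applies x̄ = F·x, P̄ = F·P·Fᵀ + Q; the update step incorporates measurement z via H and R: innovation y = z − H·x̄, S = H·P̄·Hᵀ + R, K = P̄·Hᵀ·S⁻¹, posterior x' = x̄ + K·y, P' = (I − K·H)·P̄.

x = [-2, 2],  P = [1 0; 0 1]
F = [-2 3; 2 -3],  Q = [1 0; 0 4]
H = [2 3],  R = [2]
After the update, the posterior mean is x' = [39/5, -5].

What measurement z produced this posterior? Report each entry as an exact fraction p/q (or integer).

z = [1]

x̄ = F·x = [10, -10]
P̄ = F·P·Fᵀ + Q = [14 -13; -13 17]
S = H·P̄·Hᵀ + R = [55]
K = P̄·Hᵀ·S⁻¹ = [-1/5; 5/11]
x' − x̄ = [-11/5, 5] = K·y
y = (KᵀK)⁻¹·Kᵀ·(x' − x̄) = [11]
z = y + H·x̄ = [11] + [-10] = [1]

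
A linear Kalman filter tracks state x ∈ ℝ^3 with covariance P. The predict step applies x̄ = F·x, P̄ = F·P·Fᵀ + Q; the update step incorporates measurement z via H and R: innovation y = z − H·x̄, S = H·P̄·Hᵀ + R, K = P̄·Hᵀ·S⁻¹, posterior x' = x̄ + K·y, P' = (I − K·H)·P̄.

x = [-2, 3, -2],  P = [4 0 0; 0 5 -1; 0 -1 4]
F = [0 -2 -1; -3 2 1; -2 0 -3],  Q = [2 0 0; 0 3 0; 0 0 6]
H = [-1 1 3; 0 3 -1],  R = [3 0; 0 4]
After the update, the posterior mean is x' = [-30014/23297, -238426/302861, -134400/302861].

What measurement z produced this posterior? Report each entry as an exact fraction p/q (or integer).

z = [-1, -2]

x̄ = F·x = [-4, 10, 10]
P̄ = F·P·Fᵀ + Q = [22 -20 6; -20 59 18; 6 18 58]
S = H·P̄·Hᵀ + R = [718 213; 213 485]
K = P̄·Hᵀ·S⁻¹ = [186/23297 -3252/23297; 30638/302861 85833/302861; 91062/302861 -42490/302861]
x' − x̄ = [63174/23297, -3267036/302861, -3163010/302861] = K·y
y = (KᵀK)⁻¹·Kᵀ·(x' − x̄) = [-45, -22]
z = y + H·x̄ = [-45, -22] + [44, 20] = [-1, -2]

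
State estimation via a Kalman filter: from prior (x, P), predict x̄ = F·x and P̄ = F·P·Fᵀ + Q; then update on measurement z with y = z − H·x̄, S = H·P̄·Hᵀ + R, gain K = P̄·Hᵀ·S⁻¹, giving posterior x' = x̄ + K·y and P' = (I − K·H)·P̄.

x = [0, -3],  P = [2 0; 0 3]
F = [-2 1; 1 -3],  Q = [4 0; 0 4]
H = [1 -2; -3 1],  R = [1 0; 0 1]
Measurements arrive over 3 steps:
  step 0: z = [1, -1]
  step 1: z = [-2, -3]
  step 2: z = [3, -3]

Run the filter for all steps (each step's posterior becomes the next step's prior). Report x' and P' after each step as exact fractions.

step 0: x' = [82/307, -84/307], P' = [235/1228 231/1228; 231/1228 3293/8596]
step 1: x' = [108203/73392, 1379/834], P' = [421973/2275152 4645/25854; 4645/25854 1586/4309]
step 2: x' = [2404054546/5343099541, -7572864570/5343099541], P' = [990493034/5343099541 959035880/5343099541; 959035880/5343099541 1964860939/5343099541]

step 0: x̄ = F·x = [-3, 9]
step 0: P̄ = F·P·Fᵀ + Q = [15 -13; -13 33]
step 0: y = z − H·x̄ = [22, -19]
step 0: S = H·P̄·Hᵀ + R = [200 -202; -202 247]
step 0: K = P̄·Hᵀ·S⁻¹ = [-227/1228 -237/614; -4969/8596 -779/4298]
step 0: x' = x̄ + K·y = [82/307, -84/307]
step 0: P' = (I − K·H)·P̄ = [235/1228 231/1228; 231/1228 3293/8596]
step 1: x̄ = F·x = [-248/307, 334/307]
step 1: P̄ = F·P·Fᵀ + Q = [37789/8596 -925/4298; -925/4298 13991/2149]
step 1: y = z − H·x̄ = [302/307, -1999/307]
step 1: S = H·P̄·Hᵀ + R = [39663/1228 -34035/1228; -34035/1228 415761/8596]
step 1: K = P̄·Hᵀ·S⁻¹ = [-131849/758384 -857159/2275152; -14387/25854 -1473/8618]
step 1: x' = x̄ + K·y = [108203/73392, 1379/834]
step 1: P' = (I − K·H)·P̄ = [421973/2275152 4645/25854; 4645/25854 1586/4309]
step 2: x̄ = F·x = [-47527/36696, -255853/73392]
step 2: P̄ = F·P·Fᵀ + Q = [2497717/568788 -82475/379192; -82475/379192 14606693/2275152]
step 2: y = z − H·x̄ = [-16373/6116, -249485/73392]
step 2: S = H·P̄·Hᵀ + R = [1514004/47399 -15662485/568788; -15662485/568788 109768757/2275152]
step 2: K = P̄·Hᵀ·S⁻¹ = [-927578726/5343099541 -2012443222/5343099541; -2970685998/5343099541 -912246701/5343099541]
step 2: x' = x̄ + K·y = [2404054546/5343099541, -7572864570/5343099541]
step 2: P' = (I − K·H)·P̄ = [990493034/5343099541 959035880/5343099541; 959035880/5343099541 1964860939/5343099541]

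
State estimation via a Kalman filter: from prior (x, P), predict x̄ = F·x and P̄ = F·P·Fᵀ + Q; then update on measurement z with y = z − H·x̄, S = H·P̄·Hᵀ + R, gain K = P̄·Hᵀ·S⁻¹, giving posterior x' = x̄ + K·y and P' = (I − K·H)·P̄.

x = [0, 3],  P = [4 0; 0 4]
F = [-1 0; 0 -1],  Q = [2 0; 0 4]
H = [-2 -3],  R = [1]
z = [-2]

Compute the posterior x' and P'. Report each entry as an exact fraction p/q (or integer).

x̄ = F·x = [0, -3]
P̄ = F·P·Fᵀ + Q = [6 0; 0 8]
y = z − H·x̄ = [-11]
S = H·P̄·Hᵀ + R = [97]
K = P̄·Hᵀ·S⁻¹ = [-12/97; -24/97]
x' = x̄ + K·y = [132/97, -27/97]
P' = (I − K·H)·P̄ = [438/97 -288/97; -288/97 200/97]

x' = [132/97, -27/97]
P' = [438/97 -288/97; -288/97 200/97]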